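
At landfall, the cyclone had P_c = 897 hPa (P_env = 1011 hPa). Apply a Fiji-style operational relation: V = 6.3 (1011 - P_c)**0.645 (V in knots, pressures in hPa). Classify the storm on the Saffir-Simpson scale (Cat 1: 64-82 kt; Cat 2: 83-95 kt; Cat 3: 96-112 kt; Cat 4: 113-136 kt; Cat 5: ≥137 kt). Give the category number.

4

ΔP = 1011 − 897 = 114 hPa.
V ≈ 6.3 × 114^0.645 = 6.3 × 21.22 ≈ 134 kt.
134 kt falls in the Category 4 band.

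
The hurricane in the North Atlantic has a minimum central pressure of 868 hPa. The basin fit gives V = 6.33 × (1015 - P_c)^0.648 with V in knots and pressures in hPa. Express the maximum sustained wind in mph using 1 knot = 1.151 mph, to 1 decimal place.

184.9 mph

ΔP = 1015 − 868 = 147 hPa.
V ≈ 6.33 × 147^0.648 = 6.33 × 25.376 ≈ 160.630 kt.
160.630 × 1.151 ≈ 184.88 mph → 184.9 mph.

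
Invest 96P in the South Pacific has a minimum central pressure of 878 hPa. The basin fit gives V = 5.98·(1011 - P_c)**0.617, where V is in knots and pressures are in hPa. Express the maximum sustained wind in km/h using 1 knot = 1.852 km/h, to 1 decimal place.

226.3 km/h

ΔP = 1011 − 878 = 133 hPa.
V ≈ 5.98 × 133^0.617 = 5.98 × 20.437 ≈ 122.213 kt.
122.213 × 1.852 ≈ 226.34 km/h → 226.3 km/h.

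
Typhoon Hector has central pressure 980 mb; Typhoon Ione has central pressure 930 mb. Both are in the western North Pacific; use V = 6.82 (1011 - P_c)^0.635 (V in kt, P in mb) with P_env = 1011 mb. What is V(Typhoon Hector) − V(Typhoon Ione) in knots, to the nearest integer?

Typhoon Hector: ΔP = 31; V ≈ 6.82 × 31^0.635 ≈ 60.37 kt.
Typhoon Ione: ΔP = 81; V ≈ 6.82 × 81^0.635 ≈ 111.09 kt.
Difference ≈ 60.37 − 111.09 = -50.72 → -51 kt.

-51 kt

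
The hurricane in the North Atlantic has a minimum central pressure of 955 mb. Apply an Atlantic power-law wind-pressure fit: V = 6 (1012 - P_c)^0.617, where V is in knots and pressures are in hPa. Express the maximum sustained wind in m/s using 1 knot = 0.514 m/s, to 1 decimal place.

37.4 m/s

ΔP = 1012 − 955 = 57 mb.
V ≈ 6 × 57^0.617 = 6 × 12.116 ≈ 72.699 kt.
72.699 × 0.514 ≈ 37.37 m/s → 37.4 m/s.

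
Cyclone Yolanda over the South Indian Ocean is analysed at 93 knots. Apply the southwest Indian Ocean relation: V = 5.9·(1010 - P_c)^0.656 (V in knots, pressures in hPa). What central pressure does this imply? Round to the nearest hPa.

ΔP = (V / 5.9)^(1/0.656) = (93/5.9)^1.524.
93/5.9 = 15.763; 15.763^1.524 ≈ 66.94 hPa.
P_c = 1010 − 66.94 = 943.06 ≈ 943 hPa.

943 hPa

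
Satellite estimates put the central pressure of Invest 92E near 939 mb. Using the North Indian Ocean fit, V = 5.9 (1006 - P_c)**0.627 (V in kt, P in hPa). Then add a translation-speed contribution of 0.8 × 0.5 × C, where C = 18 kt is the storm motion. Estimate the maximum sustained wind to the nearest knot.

ΔP = 1006 − 939 = 67 mb.
67^0.627 ≈ 13.962.
V ≈ 5.9 × 13.962 ≈ 82.4 kt.
Translation term: 0.8 × 0.5 × 18 = 7.2 kt.
Corrected V ≈ 89.6 kt → 90 kt.

90 kt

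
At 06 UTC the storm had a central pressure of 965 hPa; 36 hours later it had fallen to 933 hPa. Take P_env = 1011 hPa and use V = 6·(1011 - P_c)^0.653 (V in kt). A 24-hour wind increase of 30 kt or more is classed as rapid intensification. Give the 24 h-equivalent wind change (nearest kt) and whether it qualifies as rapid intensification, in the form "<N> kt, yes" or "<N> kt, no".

20 kt, no

V₁: ΔP = 46, V ≈ 6 × 46^0.653 ≈ 73.10 kt.
V₂: ΔP = 78, V ≈ 6 × 78^0.653 ≈ 103.20 kt.
ΔV over 36 h = 30.10 kt → 24 h equivalent = 30.10 × 24/36 ≈ 20.07 kt.
20 kt < 30 kt ⇒ not rapid intensification.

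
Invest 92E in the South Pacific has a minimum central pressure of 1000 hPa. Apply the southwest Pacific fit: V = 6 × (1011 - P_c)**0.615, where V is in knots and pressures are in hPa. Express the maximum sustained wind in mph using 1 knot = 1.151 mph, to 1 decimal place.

ΔP = 1011 − 1000 = 11 hPa.
V ≈ 6 × 11^0.615 = 6 × 4.370 ≈ 26.218 kt.
26.218 × 1.151 ≈ 30.18 mph → 30.2 mph.

30.2 mph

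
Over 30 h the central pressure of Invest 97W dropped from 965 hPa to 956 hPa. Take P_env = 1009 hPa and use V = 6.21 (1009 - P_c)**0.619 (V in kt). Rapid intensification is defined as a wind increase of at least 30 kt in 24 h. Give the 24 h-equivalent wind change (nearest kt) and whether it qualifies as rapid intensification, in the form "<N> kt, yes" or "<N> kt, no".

V₁: ΔP = 44, V ≈ 6.21 × 44^0.619 ≈ 64.62 kt.
V₂: ΔP = 53, V ≈ 6.21 × 53^0.619 ≈ 72.51 kt.
ΔV over 30 h = 7.89 kt → 24 h equivalent = 7.89 × 24/30 ≈ 6.31 kt.
6 kt < 30 kt ⇒ not rapid intensification.

6 kt, no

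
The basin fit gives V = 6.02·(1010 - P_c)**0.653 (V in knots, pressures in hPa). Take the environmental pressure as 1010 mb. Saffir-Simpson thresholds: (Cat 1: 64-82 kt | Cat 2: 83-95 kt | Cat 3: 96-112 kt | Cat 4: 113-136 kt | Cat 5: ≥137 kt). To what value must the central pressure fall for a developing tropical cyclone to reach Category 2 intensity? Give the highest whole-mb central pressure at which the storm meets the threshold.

Category 2 begins at V = 83 kt.
Required ΔP = (83/6.02)^(1/0.653) = 13.787^1.531 ≈ 55.59 mb.
P_c ≤ 1010 − 55.59 = 954.41, so the highest integer P_c is 954 mb.

954 mb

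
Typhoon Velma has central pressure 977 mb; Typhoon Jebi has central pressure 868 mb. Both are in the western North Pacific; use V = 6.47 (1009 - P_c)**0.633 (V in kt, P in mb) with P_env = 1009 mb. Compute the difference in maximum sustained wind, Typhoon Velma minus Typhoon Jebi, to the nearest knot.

-90 kt

Typhoon Velma: ΔP = 32; V ≈ 6.47 × 32^0.633 ≈ 58.03 kt.
Typhoon Jebi: ΔP = 141; V ≈ 6.47 × 141^0.633 ≈ 148.37 kt.
Difference ≈ 58.03 − 148.37 = -90.34 → -90 kt.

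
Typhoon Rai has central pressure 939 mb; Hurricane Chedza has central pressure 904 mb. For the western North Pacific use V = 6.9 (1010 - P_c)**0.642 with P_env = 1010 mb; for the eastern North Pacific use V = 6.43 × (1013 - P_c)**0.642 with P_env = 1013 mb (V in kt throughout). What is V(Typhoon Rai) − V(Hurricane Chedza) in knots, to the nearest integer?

-24 kt

Typhoon Rai: ΔP = 71; V ≈ 6.9 × 71^0.642 ≈ 106.50 kt.
Hurricane Chedza: ΔP = 109; V ≈ 6.43 × 109^0.642 ≈ 130.69 kt.
Difference ≈ 106.50 − 130.69 = -24.19 → -24 kt.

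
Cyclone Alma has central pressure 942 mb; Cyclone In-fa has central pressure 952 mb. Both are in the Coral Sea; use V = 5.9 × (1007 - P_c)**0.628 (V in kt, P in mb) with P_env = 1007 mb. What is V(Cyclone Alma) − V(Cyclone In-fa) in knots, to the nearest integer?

Cyclone Alma: ΔP = 65; V ≈ 5.9 × 65^0.628 ≈ 81.16 kt.
Cyclone In-fa: ΔP = 55; V ≈ 5.9 × 55^0.628 ≈ 73.08 kt.
Difference ≈ 81.16 − 73.08 = 8.08 → 8 kt.

8 kt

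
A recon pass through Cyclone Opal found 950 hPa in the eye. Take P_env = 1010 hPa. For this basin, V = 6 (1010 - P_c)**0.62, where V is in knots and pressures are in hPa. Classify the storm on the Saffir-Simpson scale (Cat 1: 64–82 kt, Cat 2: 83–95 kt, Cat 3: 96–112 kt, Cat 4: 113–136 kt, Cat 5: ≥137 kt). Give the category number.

1

ΔP = 1010 − 950 = 60 hPa.
V ≈ 6 × 60^0.62 = 6 × 12.66 ≈ 76 kt.
76 kt falls in the Category 1 band.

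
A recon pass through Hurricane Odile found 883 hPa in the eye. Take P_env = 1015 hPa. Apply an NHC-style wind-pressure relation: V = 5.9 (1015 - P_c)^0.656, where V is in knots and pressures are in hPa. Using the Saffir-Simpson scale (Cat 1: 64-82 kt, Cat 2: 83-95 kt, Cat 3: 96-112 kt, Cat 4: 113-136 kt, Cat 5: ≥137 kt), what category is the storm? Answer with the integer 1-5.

5

ΔP = 1015 − 883 = 132 hPa.
V ≈ 5.9 × 132^0.656 = 5.9 × 24.61 ≈ 145 kt.
145 kt falls in the Category 5 band.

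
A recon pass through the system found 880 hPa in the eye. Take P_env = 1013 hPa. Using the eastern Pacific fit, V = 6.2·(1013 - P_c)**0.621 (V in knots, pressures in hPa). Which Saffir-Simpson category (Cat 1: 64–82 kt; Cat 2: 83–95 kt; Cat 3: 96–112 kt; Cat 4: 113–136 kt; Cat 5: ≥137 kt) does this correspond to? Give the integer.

ΔP = 1013 − 880 = 133 hPa.
V ≈ 6.2 × 133^0.621 = 6.2 × 20.84 ≈ 129 kt.
129 kt falls in the Category 4 band.

4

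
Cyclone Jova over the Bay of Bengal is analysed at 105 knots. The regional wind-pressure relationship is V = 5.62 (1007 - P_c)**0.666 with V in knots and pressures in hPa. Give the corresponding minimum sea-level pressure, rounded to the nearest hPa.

926 hPa

ΔP = (V / 5.62)^(1/0.666) = (105/5.62)^1.502.
105/5.62 = 18.683; 18.683^1.502 ≈ 81.11 hPa.
P_c = 1007 − 81.11 = 925.89 ≈ 926 hPa.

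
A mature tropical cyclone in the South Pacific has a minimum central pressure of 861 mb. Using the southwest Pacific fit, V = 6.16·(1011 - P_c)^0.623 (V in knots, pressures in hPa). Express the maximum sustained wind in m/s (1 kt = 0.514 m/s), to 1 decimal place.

71.8 m/s

ΔP = 1011 − 861 = 150 mb.
V ≈ 6.16 × 150^0.623 = 6.16 × 22.683 ≈ 139.729 kt.
139.729 × 0.514 ≈ 71.82 m/s → 71.8 m/s.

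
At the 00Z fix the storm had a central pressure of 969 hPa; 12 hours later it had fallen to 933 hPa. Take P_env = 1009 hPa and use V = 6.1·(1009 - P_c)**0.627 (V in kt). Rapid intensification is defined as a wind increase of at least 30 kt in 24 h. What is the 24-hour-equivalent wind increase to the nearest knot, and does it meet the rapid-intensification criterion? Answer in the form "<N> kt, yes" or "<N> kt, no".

V₁: ΔP = 40, V ≈ 6.1 × 40^0.627 ≈ 61.63 kt.
V₂: ΔP = 76, V ≈ 6.1 × 76^0.627 ≈ 92.17 kt.
ΔV over 12 h = 30.54 kt → 24 h equivalent = 30.54 × 24/12 ≈ 61.08 kt.
61 kt ≥ 30 kt ⇒ rapid intensification.

61 kt, yes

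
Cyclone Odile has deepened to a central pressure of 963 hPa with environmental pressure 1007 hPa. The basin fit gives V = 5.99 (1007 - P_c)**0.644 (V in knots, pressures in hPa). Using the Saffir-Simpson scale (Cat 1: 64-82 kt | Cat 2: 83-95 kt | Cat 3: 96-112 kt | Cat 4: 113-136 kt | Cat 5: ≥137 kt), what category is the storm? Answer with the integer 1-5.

ΔP = 1007 − 963 = 44 hPa.
V ≈ 5.99 × 44^0.644 = 5.99 × 11.44 ≈ 69 kt.
69 kt falls in the Category 1 band.

1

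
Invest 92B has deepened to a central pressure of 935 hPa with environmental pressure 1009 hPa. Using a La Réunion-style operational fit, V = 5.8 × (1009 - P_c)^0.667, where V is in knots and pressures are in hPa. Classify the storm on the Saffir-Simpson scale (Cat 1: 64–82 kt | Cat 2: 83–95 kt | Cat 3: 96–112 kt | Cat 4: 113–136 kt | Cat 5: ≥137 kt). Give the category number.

ΔP = 1009 − 935 = 74 hPa.
V ≈ 5.8 × 74^0.667 = 5.8 × 17.65 ≈ 102 kt.
102 kt falls in the Category 3 band.

3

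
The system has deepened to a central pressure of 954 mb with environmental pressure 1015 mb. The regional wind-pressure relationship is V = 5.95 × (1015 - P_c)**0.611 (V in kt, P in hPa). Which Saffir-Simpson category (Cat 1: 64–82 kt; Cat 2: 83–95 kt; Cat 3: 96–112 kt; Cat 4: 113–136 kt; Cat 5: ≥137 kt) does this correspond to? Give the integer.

1

ΔP = 1015 − 954 = 61 mb.
V ≈ 5.95 × 61^0.611 = 5.95 × 12.33 ≈ 73 kt.
73 kt falls in the Category 1 band.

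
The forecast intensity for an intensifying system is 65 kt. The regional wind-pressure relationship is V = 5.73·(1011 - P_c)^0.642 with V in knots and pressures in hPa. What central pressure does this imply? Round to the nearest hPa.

967 hPa

ΔP = (V / 5.73)^(1/0.642) = (65/5.73)^1.558.
65/5.73 = 11.344; 11.344^1.558 ≈ 43.95 hPa.
P_c = 1011 − 43.95 = 967.05 ≈ 967 hPa.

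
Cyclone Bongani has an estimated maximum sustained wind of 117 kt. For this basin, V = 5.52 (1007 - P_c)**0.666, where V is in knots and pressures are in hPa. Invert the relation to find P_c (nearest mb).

909 mb

ΔP = (V / 5.52)^(1/0.666) = (117/5.52)^1.502.
117/5.52 = 21.196; 21.196^1.502 ≈ 98.03 mb.
P_c = 1007 − 98.03 = 908.97 ≈ 909 mb.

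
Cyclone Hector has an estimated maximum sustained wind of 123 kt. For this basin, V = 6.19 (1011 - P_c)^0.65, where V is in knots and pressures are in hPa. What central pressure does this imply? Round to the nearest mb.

ΔP = (V / 6.19)^(1/0.65) = (123/6.19)^1.538.
123/6.19 = 19.871; 19.871^1.538 ≈ 99.37 mb.
P_c = 1011 − 99.37 = 911.63 ≈ 912 mb.

912 mb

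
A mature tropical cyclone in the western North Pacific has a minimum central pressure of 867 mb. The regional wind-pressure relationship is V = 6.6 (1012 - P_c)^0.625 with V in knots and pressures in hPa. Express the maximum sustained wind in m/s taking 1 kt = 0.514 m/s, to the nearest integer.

ΔP = 1012 − 867 = 145 mb.
V ≈ 6.6 × 145^0.625 = 6.6 × 22.431 ≈ 148.047 kt.
148.047 × 0.514 ≈ 76.10 m/s → 76 m/s.

76 m/s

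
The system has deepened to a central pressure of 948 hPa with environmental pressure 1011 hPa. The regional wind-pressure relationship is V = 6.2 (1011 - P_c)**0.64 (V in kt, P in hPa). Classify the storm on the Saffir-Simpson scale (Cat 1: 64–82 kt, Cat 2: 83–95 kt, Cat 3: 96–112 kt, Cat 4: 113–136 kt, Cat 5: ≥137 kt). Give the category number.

ΔP = 1011 − 948 = 63 hPa.
V ≈ 6.2 × 63^0.64 = 6.2 × 14.18 ≈ 88 kt.
88 kt falls in the Category 2 band.

2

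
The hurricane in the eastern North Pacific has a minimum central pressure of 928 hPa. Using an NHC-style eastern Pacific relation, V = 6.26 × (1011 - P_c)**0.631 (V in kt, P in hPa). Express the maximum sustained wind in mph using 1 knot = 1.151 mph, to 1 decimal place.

117.1 mph

ΔP = 1011 − 928 = 83 hPa.
V ≈ 6.26 × 83^0.631 = 6.26 × 16.253 ≈ 101.745 kt.
101.745 × 1.151 ≈ 117.11 mph → 117.1 mph.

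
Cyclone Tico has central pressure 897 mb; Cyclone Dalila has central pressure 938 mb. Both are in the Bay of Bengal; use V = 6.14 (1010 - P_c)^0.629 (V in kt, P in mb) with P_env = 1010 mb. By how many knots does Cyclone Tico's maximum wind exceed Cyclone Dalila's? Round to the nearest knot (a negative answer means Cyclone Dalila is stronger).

30 kt

Cyclone Tico: ΔP = 113; V ≈ 6.14 × 113^0.629 ≈ 120.10 kt.
Cyclone Dalila: ΔP = 72; V ≈ 6.14 × 72^0.629 ≈ 90.45 kt.
Difference ≈ 120.10 − 90.45 = 29.65 → 30 kt.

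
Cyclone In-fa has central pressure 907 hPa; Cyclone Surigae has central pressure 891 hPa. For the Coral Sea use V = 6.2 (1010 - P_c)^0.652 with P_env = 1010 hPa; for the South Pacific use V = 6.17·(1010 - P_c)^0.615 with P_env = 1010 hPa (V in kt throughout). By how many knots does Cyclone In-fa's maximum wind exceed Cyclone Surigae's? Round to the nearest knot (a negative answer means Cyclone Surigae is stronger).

11 kt

Cyclone In-fa: ΔP = 103; V ≈ 6.2 × 103^0.652 ≈ 127.28 kt.
Cyclone Surigae: ΔP = 119; V ≈ 6.17 × 119^0.615 ≈ 116.61 kt.
Difference ≈ 127.28 − 116.61 = 10.67 → 11 kt.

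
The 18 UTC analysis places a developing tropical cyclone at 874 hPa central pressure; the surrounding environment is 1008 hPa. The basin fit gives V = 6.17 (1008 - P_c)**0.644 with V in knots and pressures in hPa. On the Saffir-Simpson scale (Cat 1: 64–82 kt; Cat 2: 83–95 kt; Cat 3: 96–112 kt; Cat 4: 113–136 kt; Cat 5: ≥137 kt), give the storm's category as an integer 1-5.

ΔP = 1008 − 874 = 134 hPa.
V ≈ 6.17 × 134^0.644 = 6.17 × 23.43 ≈ 145 kt.
145 kt falls in the Category 5 band.

5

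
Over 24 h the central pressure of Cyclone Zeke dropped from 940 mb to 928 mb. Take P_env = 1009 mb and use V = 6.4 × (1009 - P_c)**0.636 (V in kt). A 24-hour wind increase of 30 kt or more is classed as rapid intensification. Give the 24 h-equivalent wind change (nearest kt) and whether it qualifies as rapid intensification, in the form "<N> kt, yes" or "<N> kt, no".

10 kt, no

V₁: ΔP = 69, V ≈ 6.4 × 69^0.636 ≈ 94.56 kt.
V₂: ΔP = 81, V ≈ 6.4 × 81^0.636 ≈ 104.71 kt.
ΔV over 24 h = 10.15 kt → 24 h equivalent = 10.15 × 24/24 ≈ 10.15 kt.
10 kt < 30 kt ⇒ not rapid intensification.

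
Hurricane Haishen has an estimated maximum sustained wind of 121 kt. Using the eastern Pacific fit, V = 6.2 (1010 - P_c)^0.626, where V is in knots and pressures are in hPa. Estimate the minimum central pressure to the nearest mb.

ΔP = (V / 6.2)^(1/0.626) = (121/6.2)^1.597.
121/6.2 = 19.516; 19.516^1.597 ≈ 115.17 mb.
P_c = 1010 − 115.17 = 894.83 ≈ 895 mb.

895 mb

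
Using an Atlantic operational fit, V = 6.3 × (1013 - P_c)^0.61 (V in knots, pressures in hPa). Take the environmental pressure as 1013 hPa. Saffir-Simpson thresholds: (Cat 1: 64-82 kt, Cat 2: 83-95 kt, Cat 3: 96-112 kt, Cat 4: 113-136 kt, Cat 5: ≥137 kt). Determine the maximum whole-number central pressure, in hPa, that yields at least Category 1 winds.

968 hPa

Category 1 begins at V = 64 kt.
Required ΔP = (64/6.3)^(1/0.61) = 10.159^1.639 ≈ 44.73 hPa.
P_c ≤ 1013 − 44.73 = 968.27, so the highest integer P_c is 968 hPa.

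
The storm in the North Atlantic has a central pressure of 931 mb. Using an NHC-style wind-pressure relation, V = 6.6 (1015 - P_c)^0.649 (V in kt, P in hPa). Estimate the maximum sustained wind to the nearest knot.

117 kt

ΔP = 1015 − 931 = 84 mb.
84^0.649 ≈ 17.736.
V ≈ 6.6 × 17.736 ≈ 117.1 kt.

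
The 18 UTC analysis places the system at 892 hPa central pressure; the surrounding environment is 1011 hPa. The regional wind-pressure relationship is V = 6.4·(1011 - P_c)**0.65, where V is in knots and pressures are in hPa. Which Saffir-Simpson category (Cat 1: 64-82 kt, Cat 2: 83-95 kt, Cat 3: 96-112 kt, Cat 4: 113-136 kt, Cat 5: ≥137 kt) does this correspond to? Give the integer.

ΔP = 1011 − 892 = 119 hPa.
V ≈ 6.4 × 119^0.65 = 6.4 × 22.34 ≈ 143 kt.
143 kt falls in the Category 5 band.

5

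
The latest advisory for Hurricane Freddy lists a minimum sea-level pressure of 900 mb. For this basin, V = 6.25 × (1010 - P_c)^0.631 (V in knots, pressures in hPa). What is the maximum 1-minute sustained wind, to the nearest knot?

121 kt

ΔP = 1010 − 900 = 110 mb.
110^0.631 ≈ 19.414.
V ≈ 6.25 × 19.414 ≈ 121.3 kt.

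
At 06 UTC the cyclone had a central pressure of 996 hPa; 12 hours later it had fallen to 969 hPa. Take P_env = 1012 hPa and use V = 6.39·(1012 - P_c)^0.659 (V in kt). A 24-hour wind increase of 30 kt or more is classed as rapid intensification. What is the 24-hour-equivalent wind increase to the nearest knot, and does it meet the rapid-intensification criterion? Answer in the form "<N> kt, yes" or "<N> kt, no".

73 kt, yes

V₁: ΔP = 16, V ≈ 6.39 × 16^0.659 ≈ 39.72 kt.
V₂: ΔP = 43, V ≈ 6.39 × 43^0.659 ≈ 76.20 kt.
ΔV over 12 h = 36.48 kt → 24 h equivalent = 36.48 × 24/12 ≈ 72.96 kt.
73 kt ≥ 30 kt ⇒ rapid intensification.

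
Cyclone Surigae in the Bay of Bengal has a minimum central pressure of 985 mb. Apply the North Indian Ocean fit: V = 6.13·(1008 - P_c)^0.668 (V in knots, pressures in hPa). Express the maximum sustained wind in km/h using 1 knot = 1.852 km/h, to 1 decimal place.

92.2 km/h

ΔP = 1008 − 985 = 23 mb.
V ≈ 6.13 × 23^0.668 = 6.13 × 8.121 ≈ 49.785 kt.
49.785 × 1.852 ≈ 92.20 km/h → 92.2 km/h.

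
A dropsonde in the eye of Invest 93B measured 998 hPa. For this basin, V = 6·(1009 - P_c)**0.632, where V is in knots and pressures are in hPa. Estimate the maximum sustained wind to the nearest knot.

27 kt

ΔP = 1009 − 998 = 11 hPa.
11^0.632 ≈ 4.552.
V ≈ 6 × 4.552 ≈ 27.3 kt.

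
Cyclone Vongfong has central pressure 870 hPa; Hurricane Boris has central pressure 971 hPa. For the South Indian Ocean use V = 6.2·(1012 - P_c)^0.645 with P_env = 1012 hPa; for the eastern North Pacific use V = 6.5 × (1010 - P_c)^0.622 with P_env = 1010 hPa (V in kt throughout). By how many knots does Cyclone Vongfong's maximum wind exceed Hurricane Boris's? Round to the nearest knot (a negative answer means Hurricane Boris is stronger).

88 kt

Cyclone Vongfong: ΔP = 142; V ≈ 6.2 × 142^0.645 ≈ 151.57 kt.
Hurricane Boris: ΔP = 39; V ≈ 6.5 × 39^0.622 ≈ 63.47 kt.
Difference ≈ 151.57 − 63.47 = 88.10 → 88 kt.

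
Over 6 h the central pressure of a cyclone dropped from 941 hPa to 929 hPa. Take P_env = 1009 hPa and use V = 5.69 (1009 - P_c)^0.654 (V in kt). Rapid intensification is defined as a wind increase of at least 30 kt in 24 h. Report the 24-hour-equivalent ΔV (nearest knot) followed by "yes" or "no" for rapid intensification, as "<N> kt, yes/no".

40 kt, yes

V₁: ΔP = 68, V ≈ 5.69 × 68^0.654 ≈ 89.86 kt.
V₂: ΔP = 80, V ≈ 5.69 × 80^0.654 ≈ 99.94 kt.
ΔV over 6 h = 10.08 kt → 24 h equivalent = 10.08 × 24/6 ≈ 40.32 kt.
40 kt ≥ 30 kt ⇒ rapid intensification.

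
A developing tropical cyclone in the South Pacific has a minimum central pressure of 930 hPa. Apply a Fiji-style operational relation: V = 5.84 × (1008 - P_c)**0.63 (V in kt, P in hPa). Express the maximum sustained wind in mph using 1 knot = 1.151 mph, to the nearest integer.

105 mph

ΔP = 1008 − 930 = 78 hPa.
V ≈ 5.84 × 78^0.63 = 5.84 × 15.560 ≈ 90.872 kt.
90.872 × 1.151 ≈ 104.59 mph → 105 mph.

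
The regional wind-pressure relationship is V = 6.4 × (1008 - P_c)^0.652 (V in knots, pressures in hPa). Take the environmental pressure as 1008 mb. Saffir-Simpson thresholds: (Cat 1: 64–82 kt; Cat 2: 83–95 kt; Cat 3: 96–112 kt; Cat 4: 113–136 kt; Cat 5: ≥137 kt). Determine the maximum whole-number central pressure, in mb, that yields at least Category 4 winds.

Category 4 begins at V = 113 kt.
Required ΔP = (113/6.4)^(1/0.652) = 17.656^1.534 ≈ 81.74 mb.
P_c ≤ 1008 − 81.74 = 926.26, so the highest integer P_c is 926 mb.

926 mb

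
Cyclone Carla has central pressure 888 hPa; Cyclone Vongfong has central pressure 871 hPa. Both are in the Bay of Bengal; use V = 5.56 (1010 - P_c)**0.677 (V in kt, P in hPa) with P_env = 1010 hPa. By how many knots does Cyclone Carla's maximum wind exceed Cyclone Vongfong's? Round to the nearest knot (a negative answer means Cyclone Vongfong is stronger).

-13 kt

Cyclone Carla: ΔP = 122; V ≈ 5.56 × 122^0.677 ≈ 143.73 kt.
Cyclone Vongfong: ΔP = 139; V ≈ 5.56 × 139^0.677 ≈ 157.00 kt.
Difference ≈ 143.73 − 157.00 = -13.27 → -13 kt.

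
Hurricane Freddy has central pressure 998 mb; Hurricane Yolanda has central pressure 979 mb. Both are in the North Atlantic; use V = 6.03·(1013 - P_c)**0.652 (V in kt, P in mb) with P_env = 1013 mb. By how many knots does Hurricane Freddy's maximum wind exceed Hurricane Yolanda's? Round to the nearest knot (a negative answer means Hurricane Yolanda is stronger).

Hurricane Freddy: ΔP = 15; V ≈ 6.03 × 15^0.652 ≈ 35.25 kt.
Hurricane Yolanda: ΔP = 34; V ≈ 6.03 × 34^0.652 ≈ 60.10 kt.
Difference ≈ 35.25 − 60.10 = -24.85 → -25 kt.

-25 kt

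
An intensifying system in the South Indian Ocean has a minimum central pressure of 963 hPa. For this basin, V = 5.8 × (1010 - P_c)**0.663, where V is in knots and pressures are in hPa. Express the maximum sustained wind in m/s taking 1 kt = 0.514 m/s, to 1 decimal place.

ΔP = 1010 − 963 = 47 hPa.
V ≈ 5.8 × 47^0.663 = 5.8 × 12.841 ≈ 74.478 kt.
74.478 × 0.514 ≈ 38.28 m/s → 38.3 m/s.

38.3 m/s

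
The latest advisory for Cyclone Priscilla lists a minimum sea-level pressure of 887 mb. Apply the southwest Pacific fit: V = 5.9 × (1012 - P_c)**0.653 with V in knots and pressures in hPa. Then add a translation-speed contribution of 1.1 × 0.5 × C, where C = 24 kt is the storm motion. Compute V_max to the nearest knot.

ΔP = 1012 − 887 = 125 mb.
125^0.653 ≈ 23.404.
V ≈ 5.9 × 23.404 ≈ 138.1 kt.
Translation term: 1.1 × 0.5 × 24 = 13.2 kt.
Corrected V ≈ 151.3 kt → 151 kt.

151 kt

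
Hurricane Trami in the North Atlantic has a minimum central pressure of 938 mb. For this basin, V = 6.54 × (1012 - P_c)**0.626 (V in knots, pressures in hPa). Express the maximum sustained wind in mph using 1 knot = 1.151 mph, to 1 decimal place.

ΔP = 1012 − 938 = 74 mb.
V ≈ 6.54 × 74^0.626 = 6.54 × 14.796 ≈ 96.765 kt.
96.765 × 1.151 ≈ 111.38 mph → 111.4 mph.

111.4 mph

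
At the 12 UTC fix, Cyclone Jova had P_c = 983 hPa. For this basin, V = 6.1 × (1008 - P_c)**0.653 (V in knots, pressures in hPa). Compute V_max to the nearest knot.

ΔP = 1008 − 983 = 25 hPa.
25^0.653 ≈ 8.182.
V ≈ 6.1 × 8.182 ≈ 49.9 kt.

50 kt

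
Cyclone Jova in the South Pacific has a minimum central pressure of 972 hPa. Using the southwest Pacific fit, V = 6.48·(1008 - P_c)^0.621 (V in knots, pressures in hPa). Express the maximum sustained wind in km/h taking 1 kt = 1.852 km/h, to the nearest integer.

111 km/h

ΔP = 1008 − 972 = 36 hPa.
V ≈ 6.48 × 36^0.621 = 6.48 × 9.257 ≈ 59.984 kt.
59.984 × 1.852 ≈ 111.09 km/h → 111 km/h.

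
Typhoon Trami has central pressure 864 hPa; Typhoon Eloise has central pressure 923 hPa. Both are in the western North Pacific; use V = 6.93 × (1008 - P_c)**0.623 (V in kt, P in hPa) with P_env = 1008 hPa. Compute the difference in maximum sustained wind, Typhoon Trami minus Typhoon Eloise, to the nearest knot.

Typhoon Trami: ΔP = 144; V ≈ 6.93 × 144^0.623 ≈ 153.25 kt.
Typhoon Eloise: ΔP = 85; V ≈ 6.93 × 85^0.623 ≈ 110.35 kt.
Difference ≈ 153.25 − 110.35 = 42.90 → 43 kt.

43 kt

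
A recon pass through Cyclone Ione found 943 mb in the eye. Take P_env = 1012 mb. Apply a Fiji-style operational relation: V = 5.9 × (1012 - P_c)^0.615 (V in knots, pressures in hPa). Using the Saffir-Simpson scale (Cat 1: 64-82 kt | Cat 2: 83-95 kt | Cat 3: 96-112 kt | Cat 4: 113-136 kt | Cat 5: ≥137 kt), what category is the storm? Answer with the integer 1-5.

ΔP = 1012 − 943 = 69 mb.
V ≈ 5.9 × 69^0.615 = 5.9 × 13.52 ≈ 80 kt.
80 kt falls in the Category 1 band.

1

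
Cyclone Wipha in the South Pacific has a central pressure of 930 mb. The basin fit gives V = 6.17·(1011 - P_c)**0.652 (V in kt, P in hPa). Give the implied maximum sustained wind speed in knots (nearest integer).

108 kt

ΔP = 1011 − 930 = 81 mb.
81^0.652 ≈ 17.552.
V ≈ 6.17 × 17.552 ≈ 108.3 kt.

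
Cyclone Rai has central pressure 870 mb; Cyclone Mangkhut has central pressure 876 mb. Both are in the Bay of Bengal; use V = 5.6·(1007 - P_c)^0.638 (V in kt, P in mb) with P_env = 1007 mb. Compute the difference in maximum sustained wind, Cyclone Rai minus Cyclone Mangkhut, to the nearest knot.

Cyclone Rai: ΔP = 137; V ≈ 5.6 × 137^0.638 ≈ 129.25 kt.
Cyclone Mangkhut: ΔP = 131; V ≈ 5.6 × 131^0.638 ≈ 125.61 kt.
Difference ≈ 129.25 − 125.61 = 3.64 → 4 kt.

4 kt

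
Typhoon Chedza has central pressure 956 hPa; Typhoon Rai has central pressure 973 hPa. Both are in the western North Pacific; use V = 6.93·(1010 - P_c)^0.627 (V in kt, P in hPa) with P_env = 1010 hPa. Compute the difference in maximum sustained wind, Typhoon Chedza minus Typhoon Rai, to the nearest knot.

18 kt

Typhoon Chedza: ΔP = 54; V ≈ 6.93 × 54^0.627 ≈ 84.52 kt.
Typhoon Rai: ΔP = 37; V ≈ 6.93 × 37^0.627 ≈ 66.68 kt.
Difference ≈ 84.52 − 66.68 = 17.84 → 18 kt.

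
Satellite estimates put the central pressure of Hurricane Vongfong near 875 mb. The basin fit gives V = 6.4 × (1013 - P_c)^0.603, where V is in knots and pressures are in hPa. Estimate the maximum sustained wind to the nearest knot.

ΔP = 1013 − 875 = 138 mb.
138^0.603 ≈ 19.514.
V ≈ 6.4 × 19.514 ≈ 124.9 kt.

125 kt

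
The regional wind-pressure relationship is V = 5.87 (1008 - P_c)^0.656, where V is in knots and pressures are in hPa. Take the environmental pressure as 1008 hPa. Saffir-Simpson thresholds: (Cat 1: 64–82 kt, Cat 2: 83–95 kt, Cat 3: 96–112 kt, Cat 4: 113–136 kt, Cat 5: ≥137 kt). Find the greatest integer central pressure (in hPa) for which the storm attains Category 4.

Category 4 begins at V = 113 kt.
Required ΔP = (113/5.87)^(1/0.656) = 19.250^1.524 ≈ 90.78 hPa.
P_c ≤ 1008 − 90.78 = 917.22, so the highest integer P_c is 917 hPa.

917 hPa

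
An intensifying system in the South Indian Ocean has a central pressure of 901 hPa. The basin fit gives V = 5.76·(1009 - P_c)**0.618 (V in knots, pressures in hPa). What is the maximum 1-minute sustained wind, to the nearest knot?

ΔP = 1009 − 901 = 108 hPa.
108^0.618 ≈ 18.057.
V ≈ 5.76 × 18.057 ≈ 104.0 kt.

104 kt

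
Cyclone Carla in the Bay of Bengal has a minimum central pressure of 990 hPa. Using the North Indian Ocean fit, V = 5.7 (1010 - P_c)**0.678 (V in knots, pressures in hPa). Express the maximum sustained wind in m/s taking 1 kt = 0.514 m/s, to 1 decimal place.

ΔP = 1010 − 990 = 20 hPa.
V ≈ 5.7 × 20^0.678 = 5.7 × 7.623 ≈ 43.448 kt.
43.448 × 0.514 ≈ 22.33 m/s → 22.3 m/s.

22.3 m/s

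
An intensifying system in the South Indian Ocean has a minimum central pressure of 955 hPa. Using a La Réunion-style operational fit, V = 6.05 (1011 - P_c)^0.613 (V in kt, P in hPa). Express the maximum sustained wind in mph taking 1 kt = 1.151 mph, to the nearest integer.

82 mph

ΔP = 1011 − 955 = 56 hPa.
V ≈ 6.05 × 56^0.613 = 6.05 × 11.793 ≈ 71.350 kt.
71.350 × 1.151 ≈ 82.12 mph → 82 mph.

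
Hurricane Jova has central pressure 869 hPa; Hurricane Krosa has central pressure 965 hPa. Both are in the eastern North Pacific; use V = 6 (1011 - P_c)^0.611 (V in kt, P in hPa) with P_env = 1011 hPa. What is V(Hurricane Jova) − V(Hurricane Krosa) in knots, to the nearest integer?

Hurricane Jova: ΔP = 142; V ≈ 6 × 142^0.611 ≈ 123.94 kt.
Hurricane Krosa: ΔP = 46; V ≈ 6 × 46^0.611 ≈ 62.24 kt.
Difference ≈ 123.94 − 62.24 = 61.70 → 62 kt.

62 kt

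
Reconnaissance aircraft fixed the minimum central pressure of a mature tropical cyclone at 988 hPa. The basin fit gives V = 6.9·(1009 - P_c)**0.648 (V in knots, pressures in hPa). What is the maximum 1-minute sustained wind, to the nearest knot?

50 kt

ΔP = 1009 − 988 = 21 hPa.
21^0.648 ≈ 7.191.
V ≈ 6.9 × 7.191 ≈ 49.6 kt.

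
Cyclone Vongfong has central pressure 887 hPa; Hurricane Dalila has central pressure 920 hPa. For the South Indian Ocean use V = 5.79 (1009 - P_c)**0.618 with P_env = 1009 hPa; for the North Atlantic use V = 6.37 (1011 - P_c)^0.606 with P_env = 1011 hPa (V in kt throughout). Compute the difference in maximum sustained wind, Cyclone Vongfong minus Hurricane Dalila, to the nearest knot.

Cyclone Vongfong: ΔP = 122; V ≈ 5.79 × 122^0.618 ≈ 112.73 kt.
Hurricane Dalila: ΔP = 91; V ≈ 6.37 × 91^0.606 ≈ 98.02 kt.
Difference ≈ 112.73 − 98.02 = 14.71 → 15 kt.

15 kt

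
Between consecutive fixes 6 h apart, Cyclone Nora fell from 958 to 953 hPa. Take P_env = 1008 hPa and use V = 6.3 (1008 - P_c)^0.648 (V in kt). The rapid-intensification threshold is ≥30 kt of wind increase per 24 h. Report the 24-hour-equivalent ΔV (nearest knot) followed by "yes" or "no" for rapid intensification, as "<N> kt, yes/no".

V₁: ΔP = 50, V ≈ 6.3 × 50^0.648 ≈ 79.48 kt.
V₂: ΔP = 55, V ≈ 6.3 × 55^0.648 ≈ 84.55 kt.
ΔV over 6 h = 5.07 kt → 24 h equivalent = 5.07 × 24/6 ≈ 20.28 kt.
20 kt < 30 kt ⇒ not rapid intensification.

20 kt, no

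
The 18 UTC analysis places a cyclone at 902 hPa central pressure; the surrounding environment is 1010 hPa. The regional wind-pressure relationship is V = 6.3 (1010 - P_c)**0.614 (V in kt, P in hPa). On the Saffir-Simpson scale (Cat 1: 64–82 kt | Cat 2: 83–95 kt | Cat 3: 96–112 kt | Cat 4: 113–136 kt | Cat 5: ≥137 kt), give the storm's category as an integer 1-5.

ΔP = 1010 − 902 = 108 hPa.
V ≈ 6.3 × 108^0.614 = 6.3 × 17.72 ≈ 112 kt.
112 kt falls in the Category 3 band.

3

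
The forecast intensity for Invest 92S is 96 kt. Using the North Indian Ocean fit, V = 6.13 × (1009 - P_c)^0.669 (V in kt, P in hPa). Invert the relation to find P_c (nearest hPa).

ΔP = (V / 6.13)^(1/0.669) = (96/6.13)^1.495.
96/6.13 = 15.661; 15.661^1.495 ≈ 61.09 hPa.
P_c = 1009 − 61.09 = 947.91 ≈ 948 hPa.

948 hPa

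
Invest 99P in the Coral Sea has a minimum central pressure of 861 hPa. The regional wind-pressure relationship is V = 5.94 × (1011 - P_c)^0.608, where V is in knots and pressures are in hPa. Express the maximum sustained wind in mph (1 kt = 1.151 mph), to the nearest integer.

144 mph

ΔP = 1011 − 861 = 150 hPa.
V ≈ 5.94 × 150^0.608 = 5.94 × 21.041 ≈ 124.983 kt.
124.983 × 1.151 ≈ 143.86 mph → 144 mph.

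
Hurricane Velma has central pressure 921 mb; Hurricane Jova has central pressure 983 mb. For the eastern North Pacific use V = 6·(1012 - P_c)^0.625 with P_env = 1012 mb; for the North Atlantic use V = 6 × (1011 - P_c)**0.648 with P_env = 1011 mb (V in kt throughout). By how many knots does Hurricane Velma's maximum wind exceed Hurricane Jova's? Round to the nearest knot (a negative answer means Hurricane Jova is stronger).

Hurricane Velma: ΔP = 91; V ≈ 6 × 91^0.625 ≈ 100.59 kt.
Hurricane Jova: ΔP = 28; V ≈ 6 × 28^0.648 ≈ 51.99 kt.
Difference ≈ 100.59 − 51.99 = 48.60 → 49 kt.

49 kt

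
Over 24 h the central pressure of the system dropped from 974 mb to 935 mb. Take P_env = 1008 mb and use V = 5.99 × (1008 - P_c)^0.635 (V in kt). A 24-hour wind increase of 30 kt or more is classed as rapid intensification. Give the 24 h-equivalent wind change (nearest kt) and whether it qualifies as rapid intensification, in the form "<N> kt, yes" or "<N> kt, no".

V₁: ΔP = 34, V ≈ 5.99 × 34^0.635 ≈ 56.22 kt.
V₂: ΔP = 73, V ≈ 5.99 × 73^0.635 ≈ 91.33 kt.
ΔV over 24 h = 35.11 kt → 24 h equivalent = 35.11 × 24/24 ≈ 35.11 kt.
35 kt ≥ 30 kt ⇒ rapid intensification.

35 kt, yes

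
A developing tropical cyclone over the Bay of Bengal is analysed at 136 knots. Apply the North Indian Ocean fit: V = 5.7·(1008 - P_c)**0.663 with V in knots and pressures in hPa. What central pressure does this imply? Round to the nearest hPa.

888 hPa

ΔP = (V / 5.7)^(1/0.663) = (136/5.7)^1.508.
136/5.7 = 23.860; 23.860^1.508 ≈ 119.65 hPa.
P_c = 1008 − 119.65 = 888.35 ≈ 888 hPa.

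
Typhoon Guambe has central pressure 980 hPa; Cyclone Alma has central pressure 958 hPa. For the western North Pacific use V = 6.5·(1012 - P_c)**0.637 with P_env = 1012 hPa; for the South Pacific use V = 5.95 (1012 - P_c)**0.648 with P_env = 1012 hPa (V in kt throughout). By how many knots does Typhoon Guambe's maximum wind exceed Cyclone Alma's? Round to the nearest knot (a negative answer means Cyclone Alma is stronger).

Typhoon Guambe: ΔP = 32; V ≈ 6.5 × 32^0.637 ≈ 59.11 kt.
Cyclone Alma: ΔP = 54; V ≈ 5.95 × 54^0.648 ≈ 78.91 kt.
Difference ≈ 59.11 − 78.91 = -19.80 → -20 kt.

-20 kt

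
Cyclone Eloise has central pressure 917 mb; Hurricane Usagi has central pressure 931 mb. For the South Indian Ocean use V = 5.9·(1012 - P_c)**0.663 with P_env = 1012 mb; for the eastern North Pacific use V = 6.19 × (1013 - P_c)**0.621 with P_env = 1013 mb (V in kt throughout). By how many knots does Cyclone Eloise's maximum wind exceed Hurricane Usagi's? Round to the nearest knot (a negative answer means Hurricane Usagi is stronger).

Cyclone Eloise: ΔP = 95; V ≈ 5.9 × 95^0.663 ≈ 120.80 kt.
Hurricane Usagi: ΔP = 82; V ≈ 6.19 × 82^0.621 ≈ 95.54 kt.
Difference ≈ 120.80 − 95.54 = 25.26 → 25 kt.

25 kt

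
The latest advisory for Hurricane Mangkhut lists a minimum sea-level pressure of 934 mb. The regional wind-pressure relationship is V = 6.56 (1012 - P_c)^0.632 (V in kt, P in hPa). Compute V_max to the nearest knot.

ΔP = 1012 − 934 = 78 mb.
78^0.632 ≈ 15.697.
V ≈ 6.56 × 15.697 ≈ 103.0 kt.

103 kt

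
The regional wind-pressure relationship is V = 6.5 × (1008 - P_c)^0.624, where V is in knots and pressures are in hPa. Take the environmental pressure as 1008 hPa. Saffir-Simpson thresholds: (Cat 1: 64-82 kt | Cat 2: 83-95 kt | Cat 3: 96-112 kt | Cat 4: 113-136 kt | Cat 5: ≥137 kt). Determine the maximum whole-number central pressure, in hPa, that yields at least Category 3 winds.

Category 3 begins at V = 96 kt.
Required ΔP = (96/6.5)^(1/0.624) = 14.769^1.603 ≈ 74.81 hPa.
P_c ≤ 1008 − 74.81 = 933.19, so the highest integer P_c is 933 hPa.

933 hPa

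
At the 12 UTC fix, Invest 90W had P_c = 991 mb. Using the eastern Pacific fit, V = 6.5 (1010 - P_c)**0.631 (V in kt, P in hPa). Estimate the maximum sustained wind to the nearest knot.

ΔP = 1010 − 991 = 19 mb.
19^0.631 ≈ 6.411.
V ≈ 6.5 × 6.411 ≈ 41.7 kt.

42 kt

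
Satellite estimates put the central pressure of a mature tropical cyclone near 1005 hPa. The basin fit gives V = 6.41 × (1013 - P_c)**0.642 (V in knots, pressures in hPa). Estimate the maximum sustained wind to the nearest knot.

ΔP = 1013 − 1005 = 8 hPa.
8^0.642 ≈ 3.800.
V ≈ 6.41 × 3.800 ≈ 24.4 kt.

24 kt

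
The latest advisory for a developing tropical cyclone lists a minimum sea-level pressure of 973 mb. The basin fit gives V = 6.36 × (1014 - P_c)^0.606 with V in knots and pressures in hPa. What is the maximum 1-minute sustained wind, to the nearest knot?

ΔP = 1014 − 973 = 41 mb.
41^0.606 ≈ 9.492.
V ≈ 6.36 × 9.492 ≈ 60.4 kt.

60 kt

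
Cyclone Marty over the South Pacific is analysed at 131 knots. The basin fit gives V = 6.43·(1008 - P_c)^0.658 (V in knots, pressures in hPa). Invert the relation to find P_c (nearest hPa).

ΔP = (V / 6.43)^(1/0.658) = (131/6.43)^1.520.
131/6.43 = 20.373; 20.373^1.520 ≈ 97.60 hPa.
P_c = 1008 − 97.60 = 910.40 ≈ 910 hPa.

910 hPa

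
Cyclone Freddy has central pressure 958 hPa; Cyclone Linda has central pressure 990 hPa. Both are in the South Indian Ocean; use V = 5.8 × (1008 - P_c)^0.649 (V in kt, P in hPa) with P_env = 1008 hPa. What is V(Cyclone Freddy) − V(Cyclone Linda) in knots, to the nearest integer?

Cyclone Freddy: ΔP = 50; V ≈ 5.8 × 50^0.649 ≈ 73.46 kt.
Cyclone Linda: ΔP = 18; V ≈ 5.8 × 18^0.649 ≈ 37.85 kt.
Difference ≈ 73.46 − 37.85 = 35.61 → 36 kt.

36 kt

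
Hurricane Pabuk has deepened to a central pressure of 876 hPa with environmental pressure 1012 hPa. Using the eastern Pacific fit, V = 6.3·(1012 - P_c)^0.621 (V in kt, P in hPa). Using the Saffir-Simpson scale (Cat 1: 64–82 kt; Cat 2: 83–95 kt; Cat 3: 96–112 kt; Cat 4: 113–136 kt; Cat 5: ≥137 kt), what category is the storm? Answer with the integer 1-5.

ΔP = 1012 − 876 = 136 hPa.
V ≈ 6.3 × 136^0.621 = 6.3 × 21.13 ≈ 133 kt.
133 kt falls in the Category 4 band.

4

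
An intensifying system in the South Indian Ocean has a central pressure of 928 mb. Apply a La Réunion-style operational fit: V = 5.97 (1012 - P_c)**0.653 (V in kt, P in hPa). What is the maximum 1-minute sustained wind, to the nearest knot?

ΔP = 1012 − 928 = 84 mb.
84^0.653 ≈ 18.053.
V ≈ 5.97 × 18.053 ≈ 107.8 kt.

108 kt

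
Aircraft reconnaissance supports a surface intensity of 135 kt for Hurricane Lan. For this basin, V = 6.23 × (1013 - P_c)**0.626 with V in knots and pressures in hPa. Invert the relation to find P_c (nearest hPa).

877 hPa

ΔP = (V / 6.23)^(1/0.626) = (135/6.23)^1.597.
135/6.23 = 21.669; 21.669^1.597 ≈ 136.13 hPa.
P_c = 1013 − 136.13 = 876.87 ≈ 877 hPa.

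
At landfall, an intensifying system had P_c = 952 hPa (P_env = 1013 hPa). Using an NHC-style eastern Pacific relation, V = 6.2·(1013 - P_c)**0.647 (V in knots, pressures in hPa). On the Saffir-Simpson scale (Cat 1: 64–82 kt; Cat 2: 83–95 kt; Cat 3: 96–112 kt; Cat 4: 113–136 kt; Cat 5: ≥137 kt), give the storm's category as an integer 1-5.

2

ΔP = 1013 − 952 = 61 hPa.
V ≈ 6.2 × 61^0.647 = 6.2 × 14.29 ≈ 89 kt.
89 kt falls in the Category 2 band.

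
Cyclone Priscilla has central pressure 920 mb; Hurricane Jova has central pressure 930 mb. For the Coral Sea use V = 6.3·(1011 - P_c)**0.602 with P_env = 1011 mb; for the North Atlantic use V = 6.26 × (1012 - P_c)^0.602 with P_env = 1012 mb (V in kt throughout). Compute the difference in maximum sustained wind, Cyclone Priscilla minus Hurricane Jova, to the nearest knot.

Cyclone Priscilla: ΔP = 91; V ≈ 6.3 × 91^0.602 ≈ 95.21 kt.
Hurricane Jova: ΔP = 82; V ≈ 6.26 × 82^0.602 ≈ 88.86 kt.
Difference ≈ 95.21 − 88.86 = 6.35 → 6 kt.

6 kt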